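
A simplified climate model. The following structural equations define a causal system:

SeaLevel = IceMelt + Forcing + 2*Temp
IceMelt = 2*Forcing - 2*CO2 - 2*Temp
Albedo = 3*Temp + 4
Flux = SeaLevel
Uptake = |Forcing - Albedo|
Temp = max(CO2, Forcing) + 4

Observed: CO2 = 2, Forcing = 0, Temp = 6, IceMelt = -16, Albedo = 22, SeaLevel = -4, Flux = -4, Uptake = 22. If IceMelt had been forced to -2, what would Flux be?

The intervention breaks the incoming arrows to IceMelt: IceMelt = 2*Forcing - 2*CO2 - 2*Temp no longer applies, and IceMelt = -2.
Temp = max(CO2, Forcing) + 4  [with CO2=2, Forcing=0]  = 6
SeaLevel = IceMelt + Forcing + 2*Temp  [with IceMelt=-2, Forcing=0, Temp=6]  = 10
Flux = SeaLevel  [with SeaLevel=10]  = 10

10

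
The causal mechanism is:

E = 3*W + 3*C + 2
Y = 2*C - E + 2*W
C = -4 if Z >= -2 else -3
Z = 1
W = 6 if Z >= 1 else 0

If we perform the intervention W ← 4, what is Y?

do(W=4) replaces the equation W = 6 if Z >= 1 else 0 with the constant W = 4.
C = -4 if Z >= -2 else -3  [with Z=1]  = -4
E = 3*W + 3*C + 2  [with W=4, C=-4]  = 2
Y = 2*C - E + 2*W  [with C=-4, E=2, W=4]  = -2

-2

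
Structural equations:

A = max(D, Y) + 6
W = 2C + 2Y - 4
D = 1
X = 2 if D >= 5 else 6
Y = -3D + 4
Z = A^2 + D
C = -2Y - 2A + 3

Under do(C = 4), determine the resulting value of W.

6

Under do(C=4), the mechanism C = -2Y - 2A + 3 is discarded; C is fixed at 4.
Y = -3D + 4  [with D=1]  = 1
W = 2C + 2Y - 4  [with C=4, Y=1]  = 6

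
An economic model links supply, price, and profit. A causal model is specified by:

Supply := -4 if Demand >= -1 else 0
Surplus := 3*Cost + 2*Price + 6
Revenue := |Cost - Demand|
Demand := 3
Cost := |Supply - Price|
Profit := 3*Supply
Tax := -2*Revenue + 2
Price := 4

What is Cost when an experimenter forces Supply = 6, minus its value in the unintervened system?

-6

The intervention breaks the incoming arrows to Supply: Supply := -4 if Demand >= -1 else 0 no longer applies, and Supply = 6.
Cost = |Supply - Price|  [with Supply=6, Price=4]  = 2
Without intervention: Supply = -4 if Demand >= -1 else 0  [with Demand=3]  = -4; Cost = |Supply - Price|  [with Supply=-4, Price=4]  = 8.
Change = 2 − 8 = -6.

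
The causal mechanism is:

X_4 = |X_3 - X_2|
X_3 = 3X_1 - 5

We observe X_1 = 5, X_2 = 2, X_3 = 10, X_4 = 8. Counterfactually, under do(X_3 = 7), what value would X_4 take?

The intervention breaks the incoming arrows to X_3: X_3 = 3X_1 - 5 no longer applies, and X_3 = 7.
X_4 = |X_3 - X_2|  [with X_3=7, X_2=2]  = 5

5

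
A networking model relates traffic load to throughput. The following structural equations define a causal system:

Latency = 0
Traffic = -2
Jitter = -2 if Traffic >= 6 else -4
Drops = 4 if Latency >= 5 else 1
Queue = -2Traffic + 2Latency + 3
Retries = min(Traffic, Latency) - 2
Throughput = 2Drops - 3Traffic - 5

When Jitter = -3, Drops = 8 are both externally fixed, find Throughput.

17

Under do(Jitter = -3, Drops = 8), each intervened variable's structural equation is replaced by its fixed value.
Throughput = 2Drops - 3Traffic - 5  [with Drops=8, Traffic=-2]  = 17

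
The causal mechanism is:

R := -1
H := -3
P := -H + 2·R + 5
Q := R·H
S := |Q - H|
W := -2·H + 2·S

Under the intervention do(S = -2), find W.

The intervention breaks the incoming arrows to S: S := |Q - H| no longer applies, and S = -2.
W = -2·H + 2·S  [with H=-3, S=-2]  = 2

2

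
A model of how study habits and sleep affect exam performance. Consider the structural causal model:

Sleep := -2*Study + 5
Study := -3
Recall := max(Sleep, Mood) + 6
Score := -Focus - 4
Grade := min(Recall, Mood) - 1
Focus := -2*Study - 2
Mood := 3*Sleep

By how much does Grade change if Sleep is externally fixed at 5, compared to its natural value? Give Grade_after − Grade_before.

Under do(Sleep=5), the mechanism Sleep := -2*Study + 5 is discarded; Sleep is fixed at 5.
Mood = 3*Sleep  [with Sleep=5]  = 15
Recall = max(Sleep, Mood) + 6  [with Sleep=5, Mood=15]  = 21
Grade = min(Recall, Mood) - 1  [with Recall=21, Mood=15]  = 14
Without intervention: Sleep = -2*Study + 5  [with Study=-3]  = 11; Mood = 3*Sleep  [with Sleep=11]  = 33; Recall = max(Sleep, Mood) + 6  [with Sleep=11, Mood=33]  = 39; Grade = min(Recall, Mood) - 1  [with Recall=39, Mood=33]  = 32.
Change = 14 − 32 = -18.

-18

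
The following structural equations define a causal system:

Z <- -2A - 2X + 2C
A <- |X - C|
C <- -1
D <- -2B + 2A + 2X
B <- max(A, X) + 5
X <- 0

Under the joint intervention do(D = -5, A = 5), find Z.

Under do(D = -5, A = 5), each intervened variable's structural equation is replaced by its fixed value.
Z = -2A - 2X + 2C  [with A=5, X=0, C=-1]  = -12

-12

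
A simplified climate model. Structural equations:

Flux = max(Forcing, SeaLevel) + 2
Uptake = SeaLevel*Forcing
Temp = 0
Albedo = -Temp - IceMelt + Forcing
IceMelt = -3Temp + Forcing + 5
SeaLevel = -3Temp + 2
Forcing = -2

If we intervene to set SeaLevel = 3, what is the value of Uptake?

Under do(SeaLevel=3), the mechanism SeaLevel = -3Temp + 2 is discarded; SeaLevel is fixed at 3.
Uptake = SeaLevel*Forcing  [with SeaLevel=3, Forcing=-2]  = -6

-6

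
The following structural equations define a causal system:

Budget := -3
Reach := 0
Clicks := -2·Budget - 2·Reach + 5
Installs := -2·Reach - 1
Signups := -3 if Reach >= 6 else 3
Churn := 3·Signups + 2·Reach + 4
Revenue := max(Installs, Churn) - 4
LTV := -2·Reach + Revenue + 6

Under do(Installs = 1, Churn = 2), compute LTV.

Under do(Installs = 1, Churn = 2), each intervened variable's structural equation is replaced by its fixed value.
Revenue = max(Installs, Churn) - 4  [with Installs=1, Churn=2]  = -2
LTV = -2·Reach + Revenue + 6  [with Reach=0, Revenue=-2]  = 4

4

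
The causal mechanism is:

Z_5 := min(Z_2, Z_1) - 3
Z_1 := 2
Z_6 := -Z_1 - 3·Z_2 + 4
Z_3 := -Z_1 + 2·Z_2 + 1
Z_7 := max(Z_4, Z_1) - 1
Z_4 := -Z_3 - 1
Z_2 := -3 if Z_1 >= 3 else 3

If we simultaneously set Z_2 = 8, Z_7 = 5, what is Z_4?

-16

Under do(Z_2 = 8, Z_7 = 5), each intervened variable's structural equation is replaced by its fixed value.
Z_3 = -Z_1 + 2·Z_2 + 1  [with Z_1=2, Z_2=8]  = 15
Z_4 = -Z_3 - 1  [with Z_3=15]  = -16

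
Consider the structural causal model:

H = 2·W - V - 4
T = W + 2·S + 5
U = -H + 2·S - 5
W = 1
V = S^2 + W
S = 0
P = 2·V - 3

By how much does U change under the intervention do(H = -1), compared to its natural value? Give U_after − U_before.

-2

Under do(H=-1), the mechanism H = 2·W - V - 4 is discarded; H is fixed at -1.
U = -H + 2·S - 5  [with H=-1, S=0]  = -4
Without intervention: V = S^2 + W  [with S=0, W=1]  = 1; H = 2·W - V - 4  [with W=1, V=1]  = -3; U = -H + 2·S - 5  [with H=-3, S=0]  = -2.
Change = -4 − (-2) = -2.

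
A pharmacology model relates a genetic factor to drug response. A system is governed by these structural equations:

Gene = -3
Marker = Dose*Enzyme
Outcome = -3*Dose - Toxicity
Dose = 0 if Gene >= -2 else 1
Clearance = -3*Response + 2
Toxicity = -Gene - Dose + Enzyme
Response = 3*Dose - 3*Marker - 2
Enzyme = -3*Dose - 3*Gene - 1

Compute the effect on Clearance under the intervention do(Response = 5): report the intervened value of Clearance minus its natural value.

Under do(Response=5), the mechanism Response = 3*Dose - 3*Marker - 2 is discarded; Response is fixed at 5.
Clearance = -3*Response + 2  [with Response=5]  = -13
Without intervention: Dose = 0 if Gene >= -2 else 1  [with Gene=-3]  = 1; Enzyme = -3*Dose - 3*Gene - 1  [with Dose=1, Gene=-3]  = 5; Marker = Dose*Enzyme  [with Dose=1, Enzyme=5]  = 5; Response = 3*Dose - 3*Marker - 2  [with Dose=1, Marker=5]  = -14; Clearance = -3*Response + 2  [with Response=-14]  = 44.
Change = -13 − 44 = -57.

-57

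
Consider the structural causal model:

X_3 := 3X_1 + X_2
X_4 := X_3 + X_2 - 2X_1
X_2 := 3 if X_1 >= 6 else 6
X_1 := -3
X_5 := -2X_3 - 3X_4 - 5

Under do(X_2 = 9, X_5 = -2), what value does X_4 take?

15

The joint intervention fixes X_2 = 9, X_5 = -2, removing each variable's own equation.
X_3 = 3X_1 + X_2  [with X_1=-3, X_2=9]  = 0
X_4 = X_3 + X_2 - 2X_1  [with X_3=0, X_2=9, X_1=-3]  = 15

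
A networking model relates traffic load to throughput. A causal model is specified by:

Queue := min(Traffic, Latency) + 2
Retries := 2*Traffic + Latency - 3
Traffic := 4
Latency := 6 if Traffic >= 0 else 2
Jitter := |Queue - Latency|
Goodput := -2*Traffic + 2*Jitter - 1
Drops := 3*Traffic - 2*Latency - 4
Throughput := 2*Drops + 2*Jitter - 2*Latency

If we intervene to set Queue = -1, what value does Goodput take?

The intervention breaks the incoming arrows to Queue: Queue := min(Traffic, Latency) + 2 no longer applies, and Queue = -1.
Latency = 6 if Traffic >= 0 else 2  [with Traffic=4]  = 6
Jitter = |Queue - Latency|  [with Queue=-1, Latency=6]  = 7
Goodput = -2*Traffic + 2*Jitter - 1  [with Traffic=4, Jitter=7]  = 5

5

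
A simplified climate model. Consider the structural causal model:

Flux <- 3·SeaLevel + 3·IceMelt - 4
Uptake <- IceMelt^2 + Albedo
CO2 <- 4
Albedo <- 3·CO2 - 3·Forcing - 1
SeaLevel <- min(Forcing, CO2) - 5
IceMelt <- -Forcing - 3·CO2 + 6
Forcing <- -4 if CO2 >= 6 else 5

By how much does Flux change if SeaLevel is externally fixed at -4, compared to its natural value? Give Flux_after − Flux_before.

-9

The intervention breaks the incoming arrows to SeaLevel: SeaLevel <- min(Forcing, CO2) - 5 no longer applies, and SeaLevel = -4.
Forcing = -4 if CO2 >= 6 else 5  [with CO2=4]  = 5
IceMelt = -Forcing - 3·CO2 + 6  [with Forcing=5, CO2=4]  = -11
Flux = 3·SeaLevel + 3·IceMelt - 4  [with SeaLevel=-4, IceMelt=-11]  = -49
Without intervention: Forcing = -4 if CO2 >= 6 else 5  [with CO2=4]  = 5; IceMelt = -Forcing - 3·CO2 + 6  [with Forcing=5, CO2=4]  = -11; SeaLevel = min(Forcing, CO2) - 5  [with Forcing=5, CO2=4]  = -1; Flux = 3·SeaLevel + 3·IceMelt - 4  [with SeaLevel=-1, IceMelt=-11]  = -40.
Change = -49 − (-40) = -9.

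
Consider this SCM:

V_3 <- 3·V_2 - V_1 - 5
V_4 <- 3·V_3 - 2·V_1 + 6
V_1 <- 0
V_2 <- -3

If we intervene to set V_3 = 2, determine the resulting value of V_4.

The intervention breaks the incoming arrows to V_3: V_3 <- 3·V_2 - V_1 - 5 no longer applies, and V_3 = 2.
V_4 = 3·V_3 - 2·V_1 + 6  [with V_3=2, V_1=0]  = 12

12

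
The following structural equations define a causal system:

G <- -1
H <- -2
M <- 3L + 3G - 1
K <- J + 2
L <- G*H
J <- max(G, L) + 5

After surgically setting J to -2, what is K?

Under do(J=-2), the mechanism J <- max(G, L) + 5 is discarded; J is fixed at -2.
K = J + 2  [with J=-2]  = 0

0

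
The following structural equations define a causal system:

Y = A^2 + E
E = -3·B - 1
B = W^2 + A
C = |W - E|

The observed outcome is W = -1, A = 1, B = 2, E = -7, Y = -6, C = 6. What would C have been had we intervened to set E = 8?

9

Under do(E=8), the mechanism E = -3·B - 1 is discarded; E is fixed at 8.
C = |W - E|  [with W=-1, E=8]  = 9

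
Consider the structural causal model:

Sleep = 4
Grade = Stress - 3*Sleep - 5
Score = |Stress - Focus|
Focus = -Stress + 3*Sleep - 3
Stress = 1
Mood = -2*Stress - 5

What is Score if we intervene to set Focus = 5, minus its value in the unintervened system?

The intervention breaks the incoming arrows to Focus: Focus = -Stress + 3*Sleep - 3 no longer applies, and Focus = 5.
Score = |Stress - Focus|  [with Stress=1, Focus=5]  = 4
Without intervention: Focus = -Stress + 3*Sleep - 3  [with Stress=1, Sleep=4]  = 8; Score = |Stress - Focus|  [with Stress=1, Focus=8]  = 7.
Change = 4 − 7 = -3.

-3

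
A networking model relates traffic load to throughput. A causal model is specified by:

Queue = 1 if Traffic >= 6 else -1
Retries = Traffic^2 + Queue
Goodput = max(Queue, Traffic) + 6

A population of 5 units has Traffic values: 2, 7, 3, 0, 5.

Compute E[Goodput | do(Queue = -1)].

9.4

do(Queue=-1) breaks Queue's dependence on Traffic. With Queue=-1 fixed, Goodput across the units is 8, 13, 9, 6, 11, mean 9.4.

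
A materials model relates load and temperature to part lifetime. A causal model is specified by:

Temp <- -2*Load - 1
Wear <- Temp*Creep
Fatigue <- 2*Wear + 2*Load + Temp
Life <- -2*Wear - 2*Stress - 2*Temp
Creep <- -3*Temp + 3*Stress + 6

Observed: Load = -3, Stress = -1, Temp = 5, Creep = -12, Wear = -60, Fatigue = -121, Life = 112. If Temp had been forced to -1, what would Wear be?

-6

do(Temp=-1) replaces the equation Temp <- -2*Load - 1 with the constant Temp = -1.
Creep = -3*Temp + 3*Stress + 6  [with Temp=-1, Stress=-1]  = 6
Wear = Temp*Creep  [with Temp=-1, Creep=6]  = -6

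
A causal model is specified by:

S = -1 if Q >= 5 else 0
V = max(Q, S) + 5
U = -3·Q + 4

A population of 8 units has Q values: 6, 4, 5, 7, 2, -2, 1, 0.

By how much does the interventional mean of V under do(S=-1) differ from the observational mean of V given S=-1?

-3

do(S=-1) breaks S's dependence on Q. With S=-1 fixed, V across the units is 11, 9, 10, 12, 7, 4, 6, 5, mean 8.
Conditioning on S=-1 selects the 3 unit(s) with Q ∈ {6, 5, 7}. Their V values: 11, 10, 12. Mean = 11.
Difference = 8 − 11 = -3.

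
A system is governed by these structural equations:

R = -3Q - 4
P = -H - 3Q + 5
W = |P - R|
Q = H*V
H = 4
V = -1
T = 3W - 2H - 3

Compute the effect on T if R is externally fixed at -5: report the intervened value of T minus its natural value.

The intervention breaks the incoming arrows to R: R = -3Q - 4 no longer applies, and R = -5.
Q = H*V  [with H=4, V=-1]  = -4
P = -H - 3Q + 5  [with H=4, Q=-4]  = 13
W = |P - R|  [with P=13, R=-5]  = 18
T = 3W - 2H - 3  [with W=18, H=4]  = 43
Without intervention: Q = H*V  [with H=4, V=-1]  = -4; R = -3Q - 4  [with Q=-4]  = 8; P = -H - 3Q + 5  [with H=4, Q=-4]  = 13; W = |P - R|  [with P=13, R=8]  = 5; T = 3W - 2H - 3  [with W=5, H=4]  = 4.
Change = 43 − 4 = 39.

39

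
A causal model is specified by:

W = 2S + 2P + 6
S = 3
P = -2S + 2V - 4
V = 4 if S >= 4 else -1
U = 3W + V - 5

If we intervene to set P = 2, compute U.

do(P=2) replaces the equation P = -2S + 2V - 4 with the constant P = 2.
V = 4 if S >= 4 else -1  [with S=3]  = -1
W = 2S + 2P + 6  [with S=3, P=2]  = 16
U = 3W + V - 5  [with W=16, V=-1]  = 42

42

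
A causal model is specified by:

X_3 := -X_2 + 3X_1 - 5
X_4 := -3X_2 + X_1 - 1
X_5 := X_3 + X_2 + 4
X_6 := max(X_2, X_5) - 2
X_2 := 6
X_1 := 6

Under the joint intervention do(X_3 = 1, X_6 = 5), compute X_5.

The joint intervention fixes X_3 = 1, X_6 = 5, removing each variable's own equation.
X_5 = X_3 + X_2 + 4  [with X_3=1, X_2=6]  = 11

11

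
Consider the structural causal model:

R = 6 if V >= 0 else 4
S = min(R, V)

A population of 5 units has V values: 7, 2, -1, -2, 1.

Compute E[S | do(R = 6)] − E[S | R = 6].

-1.8

The intervention sets R=6 in all 5 units regardless of V. Recomputing S per unit gives 6, 2, -1, -2, 1; average 1.2.
Conditioning on R=6 selects the 3 unit(s) with V ∈ {7, 2, 1}. Their S values: 6, 2, 1. Mean = 3.
Difference = 1.2 − 3 = -1.8.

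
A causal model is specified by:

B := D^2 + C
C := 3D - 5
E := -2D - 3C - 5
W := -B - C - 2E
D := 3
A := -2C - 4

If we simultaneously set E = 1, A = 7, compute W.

Setting E = 1, A = 7 by intervention discards those variables' equations.
C = 3D - 5  [with D=3]  = 4
B = D^2 + C  [with D=3, C=4]  = 13
W = -B - C - 2E  [with B=13, C=4, E=1]  = -19

-19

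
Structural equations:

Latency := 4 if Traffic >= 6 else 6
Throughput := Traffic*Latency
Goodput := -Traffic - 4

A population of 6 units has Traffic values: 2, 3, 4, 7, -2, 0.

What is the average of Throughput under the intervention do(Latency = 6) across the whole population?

do(Latency=6) breaks Latency's dependence on Traffic. With Latency=6 fixed, Throughput across the units is 12, 18, 24, 42, -12, 0, mean 14.

14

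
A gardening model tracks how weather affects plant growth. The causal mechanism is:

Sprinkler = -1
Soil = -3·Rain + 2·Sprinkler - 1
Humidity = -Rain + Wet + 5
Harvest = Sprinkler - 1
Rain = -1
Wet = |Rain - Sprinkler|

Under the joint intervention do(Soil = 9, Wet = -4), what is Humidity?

2

Setting Soil = 9, Wet = -4 by intervention discards those variables' equations.
Humidity = -Rain + Wet + 5  [with Rain=-1, Wet=-4]  = 2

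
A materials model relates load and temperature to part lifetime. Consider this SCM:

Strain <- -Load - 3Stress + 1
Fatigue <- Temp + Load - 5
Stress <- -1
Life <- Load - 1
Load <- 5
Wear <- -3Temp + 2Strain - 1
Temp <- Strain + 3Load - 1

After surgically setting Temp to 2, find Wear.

-9

Intervening sets Temp = 2 and removes its equation (Temp <- Strain + 3Load - 1).
Strain = -Load - 3Stress + 1  [with Load=5, Stress=-1]  = -1
Wear = -3Temp + 2Strain - 1  [with Temp=2, Strain=-1]  = -9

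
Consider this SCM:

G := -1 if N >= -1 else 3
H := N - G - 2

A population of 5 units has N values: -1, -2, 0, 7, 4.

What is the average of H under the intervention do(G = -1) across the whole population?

Every unit gets G=-1 under the intervention. H values become -2, -3, -1, 6, 3; E[H|do(G=-1)] = 0.6.

0.6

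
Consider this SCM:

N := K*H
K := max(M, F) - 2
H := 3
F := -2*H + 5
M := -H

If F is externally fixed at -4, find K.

Under do(F=-4), the mechanism F := -2*H + 5 is discarded; F is fixed at -4.
M = -H  [with H=3]  = -3
K = max(M, F) - 2  [with M=-3, F=-4]  = -5

-5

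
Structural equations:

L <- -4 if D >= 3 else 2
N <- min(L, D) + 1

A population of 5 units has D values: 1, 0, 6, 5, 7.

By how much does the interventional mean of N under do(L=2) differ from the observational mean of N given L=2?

0.9

The intervention sets L=2 in all 5 units regardless of D. Recomputing N per unit gives 2, 1, 3, 3, 3; average 2.4.
Observing L=2 restricts to units where L's equation naturally yields 2: D ∈ {1, 0}. In that subpopulation N = 2, 1, mean 1.5.
Difference = 2.4 − 1.5 = 0.9.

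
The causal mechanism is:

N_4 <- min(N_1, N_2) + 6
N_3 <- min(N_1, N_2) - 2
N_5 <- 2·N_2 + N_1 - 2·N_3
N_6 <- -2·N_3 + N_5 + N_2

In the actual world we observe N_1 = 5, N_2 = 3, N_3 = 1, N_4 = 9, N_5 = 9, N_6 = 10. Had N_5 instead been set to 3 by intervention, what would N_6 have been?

4

The intervention breaks the incoming arrows to N_5: N_5 <- 2·N_2 + N_1 - 2·N_3 no longer applies, and N_5 = 3.
N_3 = min(N_1, N_2) - 2  [with N_1=5, N_2=3]  = 1
N_6 = -2·N_3 + N_5 + N_2  [with N_3=1, N_5=3, N_2=3]  = 4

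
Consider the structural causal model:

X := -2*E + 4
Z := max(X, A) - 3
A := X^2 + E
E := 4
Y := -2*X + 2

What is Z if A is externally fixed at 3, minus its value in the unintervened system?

-17

do(A=3) replaces the equation A := X^2 + E with the constant A = 3.
X = -2*E + 4  [with E=4]  = -4
Z = max(X, A) - 3  [with X=-4, A=3]  = 0
Without intervention: X = -2*E + 4  [with E=4]  = -4; A = X^2 + E  [with X=-4, E=4]  = 20; Z = max(X, A) - 3  [with X=-4, A=20]  = 17.
Change = 0 − 17 = -17.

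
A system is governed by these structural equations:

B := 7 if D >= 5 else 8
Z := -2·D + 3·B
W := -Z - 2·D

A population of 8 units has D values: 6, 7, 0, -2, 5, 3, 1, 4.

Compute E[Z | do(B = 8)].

Every unit gets B=8 under the intervention. Z values become 12, 10, 24, 28, 14, 18, 22, 16; E[Z|do(B=8)] = 18.

18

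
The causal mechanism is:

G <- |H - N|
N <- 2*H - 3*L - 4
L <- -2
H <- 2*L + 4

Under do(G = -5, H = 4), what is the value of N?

10

Setting G = -5, H = 4 by intervention discards those variables' equations.
N = 2*H - 3*L - 4  [with H=4, L=-2]  = 10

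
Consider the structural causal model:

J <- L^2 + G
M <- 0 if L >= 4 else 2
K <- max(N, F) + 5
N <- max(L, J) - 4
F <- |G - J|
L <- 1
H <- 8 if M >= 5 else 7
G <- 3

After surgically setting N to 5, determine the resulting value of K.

do(N=5) replaces the equation N <- max(L, J) - 4 with the constant N = 5.
J = L^2 + G  [with L=1, G=3]  = 4
F = |G - J|  [with G=3, J=4]  = 1
K = max(N, F) + 5  [with N=5, F=1]  = 10

10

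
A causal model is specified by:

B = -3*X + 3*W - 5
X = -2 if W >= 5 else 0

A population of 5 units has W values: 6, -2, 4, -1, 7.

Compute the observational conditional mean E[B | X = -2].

20.5

Conditioning on X=-2 selects the 2 unit(s) with W ∈ {6, 7}. Their B values: 19, 22. Mean = 20.5.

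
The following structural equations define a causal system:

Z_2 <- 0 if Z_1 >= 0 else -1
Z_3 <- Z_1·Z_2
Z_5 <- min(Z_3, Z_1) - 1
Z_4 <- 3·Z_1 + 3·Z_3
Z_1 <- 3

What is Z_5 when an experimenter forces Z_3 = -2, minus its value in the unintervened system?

do(Z_3=-2) replaces the equation Z_3 <- Z_1·Z_2 with the constant Z_3 = -2.
Z_5 = min(Z_3, Z_1) - 1  [with Z_3=-2, Z_1=3]  = -3
Without intervention: Z_2 = 0 if Z_1 >= 0 else -1  [with Z_1=3]  = 0; Z_3 = Z_1·Z_2  [with Z_1=3, Z_2=0]  = 0; Z_5 = min(Z_3, Z_1) - 1  [with Z_3=0, Z_1=3]  = -1.
Change = -3 − (-1) = -2.

-2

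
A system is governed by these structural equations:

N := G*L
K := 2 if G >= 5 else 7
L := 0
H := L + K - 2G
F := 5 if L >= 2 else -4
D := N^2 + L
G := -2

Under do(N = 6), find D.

Intervening sets N = 6 and removes its equation (N := G*L).
D = N^2 + L  [with N=6, L=0]  = 36

36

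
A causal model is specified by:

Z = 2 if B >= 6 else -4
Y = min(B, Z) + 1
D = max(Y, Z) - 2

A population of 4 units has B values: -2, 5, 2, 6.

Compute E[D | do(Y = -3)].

Every unit gets Y=-3 under the intervention. D values become -5, -5, -5, 0; E[D|do(Y=-3)] = -3.75.

-3.75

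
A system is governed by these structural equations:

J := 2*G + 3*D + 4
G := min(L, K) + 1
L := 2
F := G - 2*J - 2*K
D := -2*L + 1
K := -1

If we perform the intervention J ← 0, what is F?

2

The intervention breaks the incoming arrows to J: J := 2*G + 3*D + 4 no longer applies, and J = 0.
G = min(L, K) + 1  [with L=2, K=-1]  = 0
F = G - 2*J - 2*K  [with G=0, J=0, K=-1]  = 2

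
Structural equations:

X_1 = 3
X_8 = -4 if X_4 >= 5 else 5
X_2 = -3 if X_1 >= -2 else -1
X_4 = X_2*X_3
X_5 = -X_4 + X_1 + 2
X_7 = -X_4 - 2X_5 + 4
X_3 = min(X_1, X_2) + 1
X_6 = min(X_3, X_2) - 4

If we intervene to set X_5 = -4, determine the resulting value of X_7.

Under do(X_5=-4), the mechanism X_5 = -X_4 + X_1 + 2 is discarded; X_5 is fixed at -4.
X_2 = -3 if X_1 >= -2 else -1  [with X_1=3]  = -3
X_3 = min(X_1, X_2) + 1  [with X_1=3, X_2=-3]  = -2
X_4 = X_2*X_3  [with X_2=-3, X_3=-2]  = 6
X_7 = -X_4 - 2X_5 + 4  [with X_4=6, X_5=-4]  = 6

6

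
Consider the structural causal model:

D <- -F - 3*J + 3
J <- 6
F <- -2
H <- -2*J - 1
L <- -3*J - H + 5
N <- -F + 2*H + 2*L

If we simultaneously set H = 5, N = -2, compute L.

Setting H = 5, N = -2 by intervention discards those variables' equations.
L = -3*J - H + 5  [with J=6, H=5]  = -18

-18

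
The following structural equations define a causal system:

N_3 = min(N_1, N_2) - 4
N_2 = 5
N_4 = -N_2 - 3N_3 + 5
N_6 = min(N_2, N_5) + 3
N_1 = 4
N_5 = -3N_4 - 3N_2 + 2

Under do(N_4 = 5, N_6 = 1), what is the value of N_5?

Setting N_4 = 5, N_6 = 1 by intervention discards those variables' equations.
N_5 = -3N_4 - 3N_2 + 2  [with N_4=5, N_2=5]  = -28

-28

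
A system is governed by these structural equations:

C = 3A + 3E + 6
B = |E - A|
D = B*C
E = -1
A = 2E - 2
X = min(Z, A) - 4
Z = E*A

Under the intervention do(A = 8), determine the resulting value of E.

Under do(A=8), the mechanism A = 2E - 2 is discarded; A is fixed at 8.
E is not downstream of the intervention, so its value is determined by the original equations.

-1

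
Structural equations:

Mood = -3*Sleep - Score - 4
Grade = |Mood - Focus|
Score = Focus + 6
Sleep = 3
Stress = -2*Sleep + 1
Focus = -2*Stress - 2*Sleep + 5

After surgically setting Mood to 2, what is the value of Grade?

The intervention breaks the incoming arrows to Mood: Mood = -3*Sleep - Score - 4 no longer applies, and Mood = 2.
Stress = -2*Sleep + 1  [with Sleep=3]  = -5
Focus = -2*Stress - 2*Sleep + 5  [with Stress=-5, Sleep=3]  = 9
Grade = |Mood - Focus|  [with Mood=2, Focus=9]  = 7

7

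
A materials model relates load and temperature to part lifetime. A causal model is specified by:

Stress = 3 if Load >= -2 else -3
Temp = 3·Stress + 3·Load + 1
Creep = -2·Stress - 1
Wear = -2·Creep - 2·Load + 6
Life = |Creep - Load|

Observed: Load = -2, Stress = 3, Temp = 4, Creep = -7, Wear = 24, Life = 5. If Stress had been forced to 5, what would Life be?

Under do(Stress=5), the mechanism Stress = 3 if Load >= -2 else -3 is discarded; Stress is fixed at 5.
Creep = -2·Stress - 1  [with Stress=5]  = -11
Life = |Creep - Load|  [with Creep=-11, Load=-2]  = 9

9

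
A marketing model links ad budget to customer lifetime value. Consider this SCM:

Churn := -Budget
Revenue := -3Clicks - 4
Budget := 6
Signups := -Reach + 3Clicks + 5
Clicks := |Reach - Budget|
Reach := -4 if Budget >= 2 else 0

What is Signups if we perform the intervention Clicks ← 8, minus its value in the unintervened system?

The intervention breaks the incoming arrows to Clicks: Clicks := |Reach - Budget| no longer applies, and Clicks = 8.
Reach = -4 if Budget >= 2 else 0  [with Budget=6]  = -4
Signups = -Reach + 3Clicks + 5  [with Reach=-4, Clicks=8]  = 33
Without intervention: Reach = -4 if Budget >= 2 else 0  [with Budget=6]  = -4; Clicks = |Reach - Budget|  [with Reach=-4, Budget=6]  = 10; Signups = -Reach + 3Clicks + 5  [with Reach=-4, Clicks=10]  = 39.
Change = 33 − 39 = -6.

-6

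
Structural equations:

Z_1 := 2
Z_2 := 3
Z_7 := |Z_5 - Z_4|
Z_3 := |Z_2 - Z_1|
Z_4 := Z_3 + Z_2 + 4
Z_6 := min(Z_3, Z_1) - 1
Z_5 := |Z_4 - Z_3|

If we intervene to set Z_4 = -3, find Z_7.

The intervention breaks the incoming arrows to Z_4: Z_4 := Z_3 + Z_2 + 4 no longer applies, and Z_4 = -3.
Z_3 = |Z_2 - Z_1|  [with Z_2=3, Z_1=2]  = 1
Z_5 = |Z_4 - Z_3|  [with Z_4=-3, Z_3=1]  = 4
Z_7 = |Z_5 - Z_4|  [with Z_5=4, Z_4=-3]  = 7

7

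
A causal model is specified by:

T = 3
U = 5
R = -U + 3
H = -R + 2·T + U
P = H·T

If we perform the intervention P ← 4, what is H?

13

The intervention breaks the incoming arrows to P: P = H·T no longer applies, and P = 4.
Since H is not a descendant of the intervened variable, it is unaffected.
R = -U + 3  [with U=5]  = -2
H = -R + 2·T + U  [with R=-2, T=3, U=5]  = 13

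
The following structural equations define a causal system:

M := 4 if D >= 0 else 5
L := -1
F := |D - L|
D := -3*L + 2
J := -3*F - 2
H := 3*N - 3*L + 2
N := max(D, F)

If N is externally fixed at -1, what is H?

Intervening sets N = -1 and removes its equation (N := max(D, F)).
H = 3*N - 3*L + 2  [with N=-1, L=-1]  = 2

2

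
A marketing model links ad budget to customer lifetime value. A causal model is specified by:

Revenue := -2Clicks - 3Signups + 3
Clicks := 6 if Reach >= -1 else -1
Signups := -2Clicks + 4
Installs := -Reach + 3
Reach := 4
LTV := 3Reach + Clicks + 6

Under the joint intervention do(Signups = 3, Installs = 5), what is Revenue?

-18

The joint intervention fixes Signups = 3, Installs = 5, removing each variable's own equation.
Clicks = 6 if Reach >= -1 else -1  [with Reach=4]  = 6
Revenue = -2Clicks - 3Signups + 3  [with Clicks=6, Signups=3]  = -18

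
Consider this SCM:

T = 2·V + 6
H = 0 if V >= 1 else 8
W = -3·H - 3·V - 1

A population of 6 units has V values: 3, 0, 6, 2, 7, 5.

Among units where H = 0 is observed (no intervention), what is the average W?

-14.8

E[W|H=0] averages over only the 5 units with H=0 (V = 3, 6, 2, 7, 5): W = -10, -19, -7, -22, -16, mean -14.8.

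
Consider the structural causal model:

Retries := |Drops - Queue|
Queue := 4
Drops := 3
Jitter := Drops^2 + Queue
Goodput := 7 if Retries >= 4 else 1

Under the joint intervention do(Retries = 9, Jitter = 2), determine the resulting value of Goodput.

Setting Retries = 9, Jitter = 2 by intervention discards those variables' equations.
Goodput = 7 if Retries >= 4 else 1  [with Retries=9]  = 7

7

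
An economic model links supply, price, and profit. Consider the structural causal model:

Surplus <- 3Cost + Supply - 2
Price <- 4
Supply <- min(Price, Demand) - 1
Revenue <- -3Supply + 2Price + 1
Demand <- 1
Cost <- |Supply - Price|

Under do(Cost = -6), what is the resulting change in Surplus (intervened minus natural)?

Under do(Cost=-6), the mechanism Cost <- |Supply - Price| is discarded; Cost is fixed at -6.
Supply = min(Price, Demand) - 1  [with Price=4, Demand=1]  = 0
Surplus = 3Cost + Supply - 2  [with Cost=-6, Supply=0]  = -20
Without intervention: Supply = min(Price, Demand) - 1  [with Price=4, Demand=1]  = 0; Cost = |Supply - Price|  [with Supply=0, Price=4]  = 4; Surplus = 3Cost + Supply - 2  [with Cost=4, Supply=0]  = 10.
Change = -20 − 10 = -30.

-30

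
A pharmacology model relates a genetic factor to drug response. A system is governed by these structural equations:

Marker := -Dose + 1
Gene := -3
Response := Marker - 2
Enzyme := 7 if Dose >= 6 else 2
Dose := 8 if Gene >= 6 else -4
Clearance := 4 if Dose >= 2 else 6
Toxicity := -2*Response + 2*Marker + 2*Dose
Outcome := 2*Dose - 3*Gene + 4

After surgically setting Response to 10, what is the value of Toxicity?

-18

The intervention breaks the incoming arrows to Response: Response := Marker - 2 no longer applies, and Response = 10.
Dose = 8 if Gene >= 6 else -4  [with Gene=-3]  = -4
Marker = -Dose + 1  [with Dose=-4]  = 5
Toxicity = -2*Response + 2*Marker + 2*Dose  [with Response=10, Marker=5, Dose=-4]  = -18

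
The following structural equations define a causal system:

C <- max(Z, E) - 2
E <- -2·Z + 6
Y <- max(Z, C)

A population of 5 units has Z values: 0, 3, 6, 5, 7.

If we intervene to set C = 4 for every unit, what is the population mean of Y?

5.2

do(C=4) breaks C's dependence on Z. With C=4 fixed, Y across the units is 4, 4, 6, 5, 7, mean 5.2.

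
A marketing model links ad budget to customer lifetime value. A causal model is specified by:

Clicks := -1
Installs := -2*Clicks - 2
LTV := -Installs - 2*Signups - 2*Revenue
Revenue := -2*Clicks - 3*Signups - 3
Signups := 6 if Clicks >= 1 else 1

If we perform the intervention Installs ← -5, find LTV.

11

do(Installs=-5) replaces the equation Installs := -2*Clicks - 2 with the constant Installs = -5.
Signups = 6 if Clicks >= 1 else 1  [with Clicks=-1]  = 1
Revenue = -2*Clicks - 3*Signups - 3  [with Clicks=-1, Signups=1]  = -4
LTV = -Installs - 2*Signups - 2*Revenue  [with Installs=-5, Signups=1, Revenue=-4]  = 11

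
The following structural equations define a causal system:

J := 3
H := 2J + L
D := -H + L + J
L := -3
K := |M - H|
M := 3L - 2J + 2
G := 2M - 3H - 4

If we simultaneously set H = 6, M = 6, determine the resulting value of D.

The joint intervention fixes H = 6, M = 6, removing each variable's own equation.
D = -H + L + J  [with H=6, L=-3, J=3]  = -6

-6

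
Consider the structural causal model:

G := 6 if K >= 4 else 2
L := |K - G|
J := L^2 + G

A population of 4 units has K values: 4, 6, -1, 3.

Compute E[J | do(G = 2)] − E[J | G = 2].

2.5

do(G=2) breaks G's dependence on K. With G=2 fixed, J across the units is 6, 18, 11, 3, mean 9.5.
E[J|G=2] averages over only the 2 units with G=2 (K = -1, 3): J = 11, 3, mean 7.
Difference = 9.5 − 7 = 2.5.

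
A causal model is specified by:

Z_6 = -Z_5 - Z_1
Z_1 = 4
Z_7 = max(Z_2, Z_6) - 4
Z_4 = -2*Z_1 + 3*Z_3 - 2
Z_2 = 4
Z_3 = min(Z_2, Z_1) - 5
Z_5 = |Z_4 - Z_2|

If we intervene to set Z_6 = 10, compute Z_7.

6

Intervening sets Z_6 = 10 and removes its equation (Z_6 = -Z_5 - Z_1).
Z_7 = max(Z_2, Z_6) - 4  [with Z_2=4, Z_6=10]  = 6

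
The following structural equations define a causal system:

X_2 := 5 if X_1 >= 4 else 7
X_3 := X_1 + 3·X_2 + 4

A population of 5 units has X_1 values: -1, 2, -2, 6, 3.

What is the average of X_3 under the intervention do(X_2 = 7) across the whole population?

26.6

Every unit gets X_2=7 under the intervention. X_3 values become 24, 27, 23, 31, 28; E[X_3|do(X_2=7)] = 26.6.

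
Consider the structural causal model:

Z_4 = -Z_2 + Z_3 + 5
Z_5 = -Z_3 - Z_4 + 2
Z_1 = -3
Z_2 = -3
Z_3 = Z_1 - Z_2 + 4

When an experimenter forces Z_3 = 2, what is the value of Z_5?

do(Z_3=2) replaces the equation Z_3 = Z_1 - Z_2 + 4 with the constant Z_3 = 2.
Z_4 = -Z_2 + Z_3 + 5  [with Z_2=-3, Z_3=2]  = 10
Z_5 = -Z_3 - Z_4 + 2  [with Z_3=2, Z_4=10]  = -10

-10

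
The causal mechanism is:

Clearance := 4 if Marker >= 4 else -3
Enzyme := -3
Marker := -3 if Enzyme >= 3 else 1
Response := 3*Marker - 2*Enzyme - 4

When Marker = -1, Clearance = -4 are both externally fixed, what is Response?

-1

The joint intervention fixes Marker = -1, Clearance = -4, removing each variable's own equation.
Response = 3*Marker - 2*Enzyme - 4  [with Marker=-1, Enzyme=-3]  = -1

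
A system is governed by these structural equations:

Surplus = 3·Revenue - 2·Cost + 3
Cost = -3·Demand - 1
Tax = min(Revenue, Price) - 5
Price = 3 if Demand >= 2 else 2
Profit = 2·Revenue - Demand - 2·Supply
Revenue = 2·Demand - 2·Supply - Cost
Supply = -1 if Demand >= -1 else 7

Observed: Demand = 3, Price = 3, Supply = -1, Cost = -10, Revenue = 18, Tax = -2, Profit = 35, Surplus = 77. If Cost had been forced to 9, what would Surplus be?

do(Cost=9) replaces the equation Cost = -3·Demand - 1 with the constant Cost = 9.
Supply = -1 if Demand >= -1 else 7  [with Demand=3]  = -1
Revenue = 2·Demand - 2·Supply - Cost  [with Demand=3, Supply=-1, Cost=9]  = -1
Surplus = 3·Revenue - 2·Cost + 3  [with Revenue=-1, Cost=9]  = -18

-18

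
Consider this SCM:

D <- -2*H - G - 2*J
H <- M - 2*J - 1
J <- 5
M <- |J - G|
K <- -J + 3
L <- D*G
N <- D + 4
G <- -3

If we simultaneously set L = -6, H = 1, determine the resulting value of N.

Setting L = -6, H = 1 by intervention discards those variables' equations.
D = -2*H - G - 2*J  [with H=1, G=-3, J=5]  = -9
N = D + 4  [with D=-9]  = -5

-5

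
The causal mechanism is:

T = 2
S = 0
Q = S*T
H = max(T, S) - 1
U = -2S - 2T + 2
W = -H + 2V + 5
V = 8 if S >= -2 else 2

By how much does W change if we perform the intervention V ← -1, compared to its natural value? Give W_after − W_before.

-18

Under do(V=-1), the mechanism V = 8 if S >= -2 else 2 is discarded; V is fixed at -1.
H = max(T, S) - 1  [with T=2, S=0]  = 1
W = -H + 2V + 5  [with H=1, V=-1]  = 2
Without intervention: H = max(T, S) - 1  [with T=2, S=0]  = 1; V = 8 if S >= -2 else 2  [with S=0]  = 8; W = -H + 2V + 5  [with H=1, V=8]  = 20.
Change = 2 − 20 = -18.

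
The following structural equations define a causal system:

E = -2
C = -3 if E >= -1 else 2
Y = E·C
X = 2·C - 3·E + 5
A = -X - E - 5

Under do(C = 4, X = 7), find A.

-10

Setting C = 4, X = 7 by intervention discards those variables' equations.
A = -X - E - 5  [with X=7, E=-2]  = -10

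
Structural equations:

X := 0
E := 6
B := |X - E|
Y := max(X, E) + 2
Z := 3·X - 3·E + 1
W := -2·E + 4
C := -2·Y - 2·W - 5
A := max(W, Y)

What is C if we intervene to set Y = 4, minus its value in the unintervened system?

The intervention breaks the incoming arrows to Y: Y := max(X, E) + 2 no longer applies, and Y = 4.
W = -2·E + 4  [with E=6]  = -8
C = -2·Y - 2·W - 5  [with Y=4, W=-8]  = 3
Without intervention: Y = max(X, E) + 2  [with X=0, E=6]  = 8; W = -2·E + 4  [with E=6]  = -8; C = -2·Y - 2·W - 5  [with Y=8, W=-8]  = -5.
Change = 3 − (-5) = 8.

8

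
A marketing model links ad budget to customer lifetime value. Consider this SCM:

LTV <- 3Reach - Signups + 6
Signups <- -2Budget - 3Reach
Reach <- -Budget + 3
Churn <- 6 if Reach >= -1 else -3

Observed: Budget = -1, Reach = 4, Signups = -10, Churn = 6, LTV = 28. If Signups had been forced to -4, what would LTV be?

22

do(Signups=-4) replaces the equation Signups <- -2Budget - 3Reach with the constant Signups = -4.
Reach = -Budget + 3  [with Budget=-1]  = 4
LTV = 3Reach - Signups + 6  [with Reach=4, Signups=-4]  = 22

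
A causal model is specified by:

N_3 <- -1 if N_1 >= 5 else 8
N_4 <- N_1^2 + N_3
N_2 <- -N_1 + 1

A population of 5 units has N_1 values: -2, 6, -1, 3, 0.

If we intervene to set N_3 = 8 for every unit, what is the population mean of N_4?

18

Every unit gets N_3=8 under the intervention. N_4 values become 12, 44, 9, 17, 8; E[N_4|do(N_3=8)] = 18.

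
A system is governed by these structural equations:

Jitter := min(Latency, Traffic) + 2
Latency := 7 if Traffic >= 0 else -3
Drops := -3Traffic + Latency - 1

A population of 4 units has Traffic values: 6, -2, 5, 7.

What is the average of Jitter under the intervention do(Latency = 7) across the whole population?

6

Under do(Latency=7), Latency's equation is replaced by Latency=7 for every unit. Per-unit Jitter: 8, 0, 7, 9. Mean = 6.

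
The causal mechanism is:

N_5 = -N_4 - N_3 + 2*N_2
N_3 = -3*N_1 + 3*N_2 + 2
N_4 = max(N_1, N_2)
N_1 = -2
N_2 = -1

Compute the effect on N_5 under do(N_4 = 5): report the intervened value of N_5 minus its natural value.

Intervening sets N_4 = 5 and removes its equation (N_4 = max(N_1, N_2)).
N_3 = -3*N_1 + 3*N_2 + 2  [with N_1=-2, N_2=-1]  = 5
N_5 = -N_4 - N_3 + 2*N_2  [with N_4=5, N_3=5, N_2=-1]  = -12
Without intervention: N_3 = -3*N_1 + 3*N_2 + 2  [with N_1=-2, N_2=-1]  = 5; N_4 = max(N_1, N_2)  [with N_1=-2, N_2=-1]  = -1; N_5 = -N_4 - N_3 + 2*N_2  [with N_4=-1, N_3=5, N_2=-1]  = -6.
Change = -12 − (-6) = -6.

-6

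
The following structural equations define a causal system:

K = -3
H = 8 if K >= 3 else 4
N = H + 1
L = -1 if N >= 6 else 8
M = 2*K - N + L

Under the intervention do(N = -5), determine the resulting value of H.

4

Under do(N=-5), the mechanism N = H + 1 is discarded; N is fixed at -5.
Since H is not a descendant of the intervened variable, it is unaffected.
H = 8 if K >= 3 else 4  [with K=-3]  = 4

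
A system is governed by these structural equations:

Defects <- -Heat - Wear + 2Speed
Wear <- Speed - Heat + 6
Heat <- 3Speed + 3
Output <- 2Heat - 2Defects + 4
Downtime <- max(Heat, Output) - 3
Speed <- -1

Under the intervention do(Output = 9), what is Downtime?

6

The intervention breaks the incoming arrows to Output: Output <- 2Heat - 2Defects + 4 no longer applies, and Output = 9.
Heat = 3Speed + 3  [with Speed=-1]  = 0
Downtime = max(Heat, Output) - 3  [with Heat=0, Output=9]  = 6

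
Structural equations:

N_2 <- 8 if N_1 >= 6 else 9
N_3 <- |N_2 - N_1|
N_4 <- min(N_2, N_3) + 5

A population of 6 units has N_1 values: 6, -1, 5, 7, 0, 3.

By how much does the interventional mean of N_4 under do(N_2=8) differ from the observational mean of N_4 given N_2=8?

Every unit gets N_2=8 under the intervention. N_4 values become 7, 13, 8, 6, 13, 10; E[N_4|do(N_2=8)] = 9.5.
Observing N_2=8 restricts to units where N_2's equation naturally yields 8: N_1 ∈ {6, 7}. In that subpopulation N_4 = 7, 6, mean 6.5.
Difference = 9.5 − 6.5 = 3.

3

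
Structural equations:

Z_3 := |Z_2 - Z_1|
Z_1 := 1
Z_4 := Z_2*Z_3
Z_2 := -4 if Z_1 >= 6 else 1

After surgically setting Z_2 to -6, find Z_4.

-42

Under do(Z_2=-6), the mechanism Z_2 := -4 if Z_1 >= 6 else 1 is discarded; Z_2 is fixed at -6.
Z_3 = |Z_2 - Z_1|  [with Z_2=-6, Z_1=1]  = 7
Z_4 = Z_2*Z_3  [with Z_2=-6, Z_3=7]  = -42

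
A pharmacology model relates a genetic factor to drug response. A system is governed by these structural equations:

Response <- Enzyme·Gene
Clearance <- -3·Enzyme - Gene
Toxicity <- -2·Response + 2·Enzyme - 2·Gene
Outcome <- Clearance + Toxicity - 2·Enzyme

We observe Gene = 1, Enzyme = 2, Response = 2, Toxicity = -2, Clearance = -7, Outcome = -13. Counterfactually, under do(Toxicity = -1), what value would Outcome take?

-12

Under do(Toxicity=-1), the mechanism Toxicity <- -2·Response + 2·Enzyme - 2·Gene is discarded; Toxicity is fixed at -1.
Clearance = -3·Enzyme - Gene  [with Enzyme=2, Gene=1]  = -7
Outcome = Clearance + Toxicity - 2·Enzyme  [with Clearance=-7, Toxicity=-1, Enzyme=2]  = -12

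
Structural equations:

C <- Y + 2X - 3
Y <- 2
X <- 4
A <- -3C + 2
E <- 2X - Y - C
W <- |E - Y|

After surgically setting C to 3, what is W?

The intervention breaks the incoming arrows to C: C <- Y + 2X - 3 no longer applies, and C = 3.
E = 2X - Y - C  [with X=4, Y=2, C=3]  = 3
W = |E - Y|  [with E=3, Y=2]  = 1

1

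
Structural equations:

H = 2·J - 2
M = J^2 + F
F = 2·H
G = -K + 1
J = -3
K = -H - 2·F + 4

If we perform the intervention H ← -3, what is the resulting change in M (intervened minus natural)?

Under do(H=-3), the mechanism H = 2·J - 2 is discarded; H is fixed at -3.
F = 2·H  [with H=-3]  = -6
M = J^2 + F  [with J=-3, F=-6]  = 3
Without intervention: H = 2·J - 2  [with J=-3]  = -8; F = 2·H  [with H=-8]  = -16; M = J^2 + F  [with J=-3, F=-16]  = -7.
Change = 3 − (-7) = 10.

10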